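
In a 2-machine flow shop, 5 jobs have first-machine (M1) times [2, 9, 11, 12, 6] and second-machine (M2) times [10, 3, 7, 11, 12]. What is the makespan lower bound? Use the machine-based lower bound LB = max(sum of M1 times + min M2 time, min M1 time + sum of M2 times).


LB1 = sum(M1 times) + min(M2 times) = 40 + 3 = 43
LB2 = min(M1 times) + sum(M2 times) = 2 + 43 = 45
Lower bound = max(LB1, LB2) = max(43, 45) = 45

45


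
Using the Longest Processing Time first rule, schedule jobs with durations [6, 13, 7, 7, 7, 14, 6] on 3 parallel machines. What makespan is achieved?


Sort jobs in decreasing order (LPT): [14, 13, 7, 7, 7, 6, 6]
Assign each job to the least loaded machine:
  Machine 1: jobs [14, 6], load = 20
  Machine 2: jobs [13, 7], load = 20
  Machine 3: jobs [7, 7, 6], load = 20
Makespan = max load = 20

20


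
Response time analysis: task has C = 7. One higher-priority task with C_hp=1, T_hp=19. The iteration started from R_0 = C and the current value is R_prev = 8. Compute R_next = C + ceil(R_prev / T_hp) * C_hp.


R_next = C + ceil(R_prev / T_hp) * C_hp
ceil(8 / 19) = ceil(0.4211) = 1
Interference = 1 * 1 = 1
R_next = 7 + 1 = 8
R_next = R_prev, so the iteration has converged (response time = 8).

8


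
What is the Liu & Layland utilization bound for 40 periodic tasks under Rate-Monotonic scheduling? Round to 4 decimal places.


Compute 2^(1/40) = 1.0174796921
Subtract 1: 1.0174796921 - 1 = 0.0174796921
Multiply by n: 40 * 0.0174796921 = 0.6991876840
Round to 4 dp: 0.6992

0.6992


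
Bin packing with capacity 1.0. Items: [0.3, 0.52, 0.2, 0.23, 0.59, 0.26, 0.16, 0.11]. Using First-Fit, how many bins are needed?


Place items sequentially using First-Fit:
  Item 0.3 -> new Bin 1
  Item 0.52 -> Bin 1 (now 0.82)
  Item 0.2 -> new Bin 2
  Item 0.23 -> Bin 2 (now 0.43)
  Item 0.59 -> new Bin 3
  Item 0.26 -> Bin 2 (now 0.69)
  Item 0.16 -> Bin 1 (now 0.98)
  Item 0.11 -> Bin 2 (now 0.8)
Total bins used = 3

3


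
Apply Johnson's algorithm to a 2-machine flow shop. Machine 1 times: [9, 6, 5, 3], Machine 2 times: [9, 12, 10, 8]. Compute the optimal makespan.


Apply Johnson's rule:
  Group 1 (a <= b): [(4, 3, 8), (3, 5, 10), (2, 6, 12), (1, 9, 9)]
  Group 2 (a > b): []
Optimal job order: [4, 3, 2, 1]
Schedule:
  Job 4: M1 done at 3, M2 done at 11
  Job 3: M1 done at 8, M2 done at 21
  Job 2: M1 done at 14, M2 done at 33
  Job 1: M1 done at 23, M2 done at 42
Makespan = 42

42


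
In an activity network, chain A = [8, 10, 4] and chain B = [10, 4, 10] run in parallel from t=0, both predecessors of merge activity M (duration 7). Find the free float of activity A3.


ES(A3) = sum of predecessors on chain A = 18
EF(A3) = ES + duration = 18 + 4 = 22
Successor of A3 is M. ES(M) = max(sum(A), sum(B)) = max(22, 24) = 24
Free float = ES(successor) - EF(current) = 24 - 22 = 2

2


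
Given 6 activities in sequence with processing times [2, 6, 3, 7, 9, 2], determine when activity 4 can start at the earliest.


Activity 4 starts after activities 1 through 3 complete.
Predecessor durations: [2, 6, 3]
ES = 2 + 6 + 3 = 11

11


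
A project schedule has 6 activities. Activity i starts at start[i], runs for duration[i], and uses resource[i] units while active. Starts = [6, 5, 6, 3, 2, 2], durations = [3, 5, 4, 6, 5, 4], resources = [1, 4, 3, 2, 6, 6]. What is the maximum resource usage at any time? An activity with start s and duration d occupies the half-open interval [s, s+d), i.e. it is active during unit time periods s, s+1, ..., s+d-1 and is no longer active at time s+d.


Each activity i is active on [start_i, start_i + duration_i).
Compute total resource usage per time slot:
  t=0: active resources = [], total = 0
  t=1: active resources = [], total = 0
  t=2: active resources = [6, 6], total = 12
  t=3: active resources = [2, 6, 6], total = 14
  t=4: active resources = [2, 6, 6], total = 14
  t=5: active resources = [4, 2, 6, 6], total = 18
  t=6: active resources = [1, 4, 3, 2, 6], total = 16
  t=7: active resources = [1, 4, 3, 2], total = 10
  t=8: active resources = [1, 4, 3, 2], total = 10
  t=9: active resources = [4, 3], total = 7
Peak resource demand = 18

18


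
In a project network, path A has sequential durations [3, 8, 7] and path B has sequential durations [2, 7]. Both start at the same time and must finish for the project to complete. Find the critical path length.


Path A total = 3 + 8 + 7 = 18
Path B total = 2 + 7 = 9
Critical path = longest path = max(18, 9) = 18

18


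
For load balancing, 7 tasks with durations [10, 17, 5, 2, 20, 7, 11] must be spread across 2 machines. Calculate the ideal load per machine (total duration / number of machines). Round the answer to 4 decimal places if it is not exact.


Total processing time = 10 + 17 + 5 + 2 + 20 + 7 + 11 = 72
Number of machines = 2
Ideal balanced load = 72 / 2 = 36.0

36.0


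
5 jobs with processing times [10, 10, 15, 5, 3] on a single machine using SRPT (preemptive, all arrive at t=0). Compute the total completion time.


Since all jobs arrive at t=0, SRPT equals SPT ordering.
SPT order: [3, 5, 10, 10, 15]
Completion times:
  Job 1: p=3, C=3
  Job 2: p=5, C=8
  Job 3: p=10, C=18
  Job 4: p=10, C=28
  Job 5: p=15, C=43
Total completion time = 3 + 8 + 18 + 28 + 43 = 100

100


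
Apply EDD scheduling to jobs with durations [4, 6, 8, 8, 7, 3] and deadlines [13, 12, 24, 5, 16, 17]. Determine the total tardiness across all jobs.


Sort by due date (EDD order): [(8, 5), (6, 12), (4, 13), (7, 16), (3, 17), (8, 24)]
Compute completion times and tardiness:
  Job 1: p=8, d=5, C=8, tardiness=max(0,8-5)=3
  Job 2: p=6, d=12, C=14, tardiness=max(0,14-12)=2
  Job 3: p=4, d=13, C=18, tardiness=max(0,18-13)=5
  Job 4: p=7, d=16, C=25, tardiness=max(0,25-16)=9
  Job 5: p=3, d=17, C=28, tardiness=max(0,28-17)=11
  Job 6: p=8, d=24, C=36, tardiness=max(0,36-24)=12
Total tardiness = 42

42


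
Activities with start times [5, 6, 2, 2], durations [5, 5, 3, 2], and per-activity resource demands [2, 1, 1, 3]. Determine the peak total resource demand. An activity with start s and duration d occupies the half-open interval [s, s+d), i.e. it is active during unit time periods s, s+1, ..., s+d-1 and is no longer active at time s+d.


Each activity i is active on [start_i, start_i + duration_i).
Compute total resource usage per time slot:
  t=0: active resources = [], total = 0
  t=1: active resources = [], total = 0
  t=2: active resources = [1, 3], total = 4
  t=3: active resources = [1, 3], total = 4
  t=4: active resources = [1], total = 1
  t=5: active resources = [2], total = 2
  t=6: active resources = [2, 1], total = 3
  t=7: active resources = [2, 1], total = 3
  t=8: active resources = [2, 1], total = 3
  t=9: active resources = [2, 1], total = 3
  t=10: active resources = [1], total = 1
Peak resource demand = 4

4


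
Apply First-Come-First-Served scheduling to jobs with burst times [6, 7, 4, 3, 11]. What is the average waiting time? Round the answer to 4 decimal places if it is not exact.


FCFS order (as given): [6, 7, 4, 3, 11]
Waiting times:
  Job 1: wait = 0
  Job 2: wait = 6
  Job 3: wait = 13
  Job 4: wait = 17
  Job 5: wait = 20
Sum of waiting times = 56
Average waiting time = 56/5 = 11.2

11.2


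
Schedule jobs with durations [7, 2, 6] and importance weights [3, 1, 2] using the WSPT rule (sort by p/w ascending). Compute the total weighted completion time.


Compute p/w ratios and sort ascending (WSPT): [(2, 1), (7, 3), (6, 2)]
Compute weighted completion times:
  Job (p=2,w=1): C=2, w*C=1*2=2
  Job (p=7,w=3): C=9, w*C=3*9=27
  Job (p=6,w=2): C=15, w*C=2*15=30
Total weighted completion time = 59

59


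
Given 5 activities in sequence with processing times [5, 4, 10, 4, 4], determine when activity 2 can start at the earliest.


Activity 2 starts after activities 1 through 1 complete.
Predecessor durations: [5]
ES = 5 = 5

5


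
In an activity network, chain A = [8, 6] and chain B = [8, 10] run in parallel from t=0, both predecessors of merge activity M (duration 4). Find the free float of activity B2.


ES(B2) = sum of predecessors on chain B = 8
EF(B2) = ES + duration = 8 + 10 = 18
Successor of B2 is M. ES(M) = max(sum(A), sum(B)) = max(14, 18) = 18
Free float = ES(successor) - EF(current) = 18 - 18 = 0

0


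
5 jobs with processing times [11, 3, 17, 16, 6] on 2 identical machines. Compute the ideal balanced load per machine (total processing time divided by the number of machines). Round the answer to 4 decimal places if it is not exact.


Total processing time = 11 + 3 + 17 + 16 + 6 = 53
Number of machines = 2
Ideal balanced load = 53 / 2 = 26.5

26.5


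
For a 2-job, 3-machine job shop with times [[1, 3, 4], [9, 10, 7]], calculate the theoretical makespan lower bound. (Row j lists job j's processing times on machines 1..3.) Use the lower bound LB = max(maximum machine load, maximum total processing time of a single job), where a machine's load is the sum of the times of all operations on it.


Machine loads:
  Machine 1: 1 + 9 = 10
  Machine 2: 3 + 10 = 13
  Machine 3: 4 + 7 = 11
Max machine load = 13
Job totals:
  Job 1: 8
  Job 2: 26
Max job total = 26
Lower bound = max(13, 26) = 26

26


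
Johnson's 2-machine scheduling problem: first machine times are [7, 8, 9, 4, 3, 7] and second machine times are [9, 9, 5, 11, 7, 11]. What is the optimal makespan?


Apply Johnson's rule:
  Group 1 (a <= b): [(5, 3, 7), (4, 4, 11), (1, 7, 9), (6, 7, 11), (2, 8, 9)]
  Group 2 (a > b): [(3, 9, 5)]
Optimal job order: [5, 4, 1, 6, 2, 3]
Schedule:
  Job 5: M1 done at 3, M2 done at 10
  Job 4: M1 done at 7, M2 done at 21
  Job 1: M1 done at 14, M2 done at 30
  Job 6: M1 done at 21, M2 done at 41
  Job 2: M1 done at 29, M2 done at 50
  Job 3: M1 done at 38, M2 done at 55
Makespan = 55

55


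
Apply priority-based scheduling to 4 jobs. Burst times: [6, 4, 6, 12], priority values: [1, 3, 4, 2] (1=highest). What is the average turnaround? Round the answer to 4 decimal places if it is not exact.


Sort by priority (ascending = highest first):
Order: [(1, 6), (2, 12), (3, 4), (4, 6)]
Completion times:
  Priority 1, burst=6, C=6
  Priority 2, burst=12, C=18
  Priority 3, burst=4, C=22
  Priority 4, burst=6, C=28
Average turnaround = 74/4 = 18.5

18.5


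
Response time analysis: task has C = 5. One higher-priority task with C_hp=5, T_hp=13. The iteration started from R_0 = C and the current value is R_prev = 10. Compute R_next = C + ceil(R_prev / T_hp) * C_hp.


R_next = C + ceil(R_prev / T_hp) * C_hp
ceil(10 / 13) = ceil(0.7692) = 1
Interference = 1 * 5 = 5
R_next = 5 + 5 = 10
R_next = R_prev, so the iteration has converged (response time = 10).

10


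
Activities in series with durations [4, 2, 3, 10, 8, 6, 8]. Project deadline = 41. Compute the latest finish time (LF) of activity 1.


LF(activity 1) = deadline - sum of successor durations
Successors: activities 2 through 7 with durations [2, 3, 10, 8, 6, 8]
Sum of successor durations = 37
LF = 41 - 37 = 4

4


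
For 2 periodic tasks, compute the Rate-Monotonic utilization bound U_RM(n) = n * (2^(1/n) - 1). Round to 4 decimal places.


Compute 2^(1/2) = 1.4142135624
Subtract 1: 1.4142135624 - 1 = 0.4142135624
Multiply by n: 2 * 0.4142135624 = 0.8284271248
Round to 4 dp: 0.8284

0.8284


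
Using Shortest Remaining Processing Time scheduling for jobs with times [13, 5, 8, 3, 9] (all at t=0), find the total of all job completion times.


Since all jobs arrive at t=0, SRPT equals SPT ordering.
SPT order: [3, 5, 8, 9, 13]
Completion times:
  Job 1: p=3, C=3
  Job 2: p=5, C=8
  Job 3: p=8, C=16
  Job 4: p=9, C=25
  Job 5: p=13, C=38
Total completion time = 3 + 8 + 16 + 25 + 38 = 90

90


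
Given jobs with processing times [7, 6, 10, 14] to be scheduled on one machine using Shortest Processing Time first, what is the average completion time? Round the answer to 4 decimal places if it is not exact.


Sort jobs by processing time (SPT order): [6, 7, 10, 14]
Compute completion times sequentially:
  Job 1: processing = 6, completes at 6
  Job 2: processing = 7, completes at 13
  Job 3: processing = 10, completes at 23
  Job 4: processing = 14, completes at 37
Sum of completion times = 79
Average completion time = 79/4 = 19.75

19.75


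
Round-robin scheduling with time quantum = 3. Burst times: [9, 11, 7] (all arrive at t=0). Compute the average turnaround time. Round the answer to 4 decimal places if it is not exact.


Time quantum = 3
Execution trace:
  J1 runs 3 units, time = 3
  J2 runs 3 units, time = 6
  J3 runs 3 units, time = 9
  J1 runs 3 units, time = 12
  J2 runs 3 units, time = 15
  J3 runs 3 units, time = 18
  J1 runs 3 units, time = 21
  J2 runs 3 units, time = 24
  J3 runs 1 units, time = 25
  J2 runs 2 units, time = 27
Finish times: [21, 27, 25]
Average turnaround = 73/3 = 24.3333

24.3333


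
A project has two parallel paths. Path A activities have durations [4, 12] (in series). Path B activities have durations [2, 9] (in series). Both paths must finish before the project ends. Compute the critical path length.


Path A total = 4 + 12 = 16
Path B total = 2 + 9 = 11
Critical path = longest path = max(16, 11) = 16

16


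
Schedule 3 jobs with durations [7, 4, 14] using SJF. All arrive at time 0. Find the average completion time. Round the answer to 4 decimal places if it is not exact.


SJF order (ascending): [4, 7, 14]
Completion times:
  Job 1: burst=4, C=4
  Job 2: burst=7, C=11
  Job 3: burst=14, C=25
Average completion = 40/3 = 13.3333

13.3333


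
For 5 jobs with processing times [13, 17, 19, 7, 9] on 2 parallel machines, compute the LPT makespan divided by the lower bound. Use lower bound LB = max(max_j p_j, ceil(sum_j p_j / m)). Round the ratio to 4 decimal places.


LPT order: [19, 17, 13, 9, 7]
Machine loads after assignment: [35, 30]
LPT makespan = 35
Lower bound = max(max_job, ceil(total/2)) = max(19, 33) = 33
Ratio = 35 / 33 = 1.0606

1.0606


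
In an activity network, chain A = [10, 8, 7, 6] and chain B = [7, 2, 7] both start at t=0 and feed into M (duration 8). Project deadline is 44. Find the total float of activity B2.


Forward pass: ES(B2) = sum of predecessors on chain B = 7
EF = ES + duration = 7 + 2 = 9
Backward pass: LF(M) = deadline = 44; LS(M) = 44 - 8 = 36
LF(B2) = LS(M) - sum(successors on chain B) = 36 - 7 = 29
LS = LF - duration = 29 - 2 = 27
Total float = LS - ES = 27 - 7 = 20

20


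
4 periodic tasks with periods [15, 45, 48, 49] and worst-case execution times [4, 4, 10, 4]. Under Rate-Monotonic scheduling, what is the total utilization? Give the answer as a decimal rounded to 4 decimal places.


Compute individual utilizations (exact fractions):
  Task 1: C/T = 4/15 (approx. 0.2667)
  Task 2: C/T = 4/45 (approx. 0.0889)
  Task 3: C/T = 10/48 = 5/24 (approx. 0.2083)
  Task 4: C/T = 4/49 (approx. 0.0816)
Total utilization U = 4/15 + 4/45 + 5/24 + 4/49 = 11387/17640
Rounded to 4 decimal places: U = 0.6455
RM (Liu & Layland) bound for 4 tasks = 0.756828; compare with U = 11387/17640 (approx. 0.645522)
U <= bound, so schedulable by RM sufficient condition.

0.6455


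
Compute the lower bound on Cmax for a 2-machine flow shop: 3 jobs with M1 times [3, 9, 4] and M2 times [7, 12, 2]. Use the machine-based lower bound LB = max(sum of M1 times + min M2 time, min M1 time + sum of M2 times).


LB1 = sum(M1 times) + min(M2 times) = 16 + 2 = 18
LB2 = min(M1 times) + sum(M2 times) = 3 + 21 = 24
Lower bound = max(LB1, LB2) = max(18, 24) = 24

24


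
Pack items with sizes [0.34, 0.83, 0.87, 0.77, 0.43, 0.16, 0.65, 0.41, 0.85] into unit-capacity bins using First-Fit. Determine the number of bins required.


Place items sequentially using First-Fit:
  Item 0.34 -> new Bin 1
  Item 0.83 -> new Bin 2
  Item 0.87 -> new Bin 3
  Item 0.77 -> new Bin 4
  Item 0.43 -> Bin 1 (now 0.77)
  Item 0.16 -> Bin 1 (now 0.93)
  Item 0.65 -> new Bin 5
  Item 0.41 -> new Bin 6
  Item 0.85 -> new Bin 7
Total bins used = 7

7


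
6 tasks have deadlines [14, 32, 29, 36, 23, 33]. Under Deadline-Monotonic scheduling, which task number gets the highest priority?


Sort tasks by relative deadline (ascending):
  Task 1: deadline = 14
  Task 5: deadline = 23
  Task 3: deadline = 29
  Task 2: deadline = 32
  Task 6: deadline = 33
  Task 4: deadline = 36
Priority order (highest first): [1, 5, 3, 2, 6, 4]
Highest priority task = 1

1


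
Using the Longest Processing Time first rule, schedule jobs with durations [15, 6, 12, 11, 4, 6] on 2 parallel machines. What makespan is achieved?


Sort jobs in decreasing order (LPT): [15, 12, 11, 6, 6, 4]
Assign each job to the least loaded machine:
  Machine 1: jobs [15, 6, 6], load = 27
  Machine 2: jobs [12, 11, 4], load = 27
Makespan = max load = 27

27


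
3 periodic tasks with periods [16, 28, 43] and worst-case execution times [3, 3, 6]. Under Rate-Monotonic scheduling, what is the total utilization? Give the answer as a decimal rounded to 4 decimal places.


Compute individual utilizations (exact fractions):
  Task 1: C/T = 3/16 (approx. 0.1875)
  Task 2: C/T = 3/28 (approx. 0.1071)
  Task 3: C/T = 6/43 (approx. 0.1395)
Total utilization U = 3/16 + 3/28 + 6/43 = 2091/4816
Rounded to 4 decimal places: U = 0.4342
RM (Liu & Layland) bound for 3 tasks = 0.779763; compare with U = 2091/4816 (approx. 0.434178)
U <= bound, so schedulable by RM sufficient condition.

0.4342


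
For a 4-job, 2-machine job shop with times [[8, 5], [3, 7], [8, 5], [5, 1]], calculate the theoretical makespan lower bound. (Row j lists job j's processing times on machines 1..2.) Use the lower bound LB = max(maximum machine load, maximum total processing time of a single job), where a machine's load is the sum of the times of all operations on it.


Machine loads:
  Machine 1: 8 + 3 + 8 + 5 = 24
  Machine 2: 5 + 7 + 5 + 1 = 18
Max machine load = 24
Job totals:
  Job 1: 13
  Job 2: 10
  Job 3: 13
  Job 4: 6
Max job total = 13
Lower bound = max(24, 13) = 24

24


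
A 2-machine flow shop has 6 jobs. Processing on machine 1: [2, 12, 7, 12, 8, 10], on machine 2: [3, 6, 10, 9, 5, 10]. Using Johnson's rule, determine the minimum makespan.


Apply Johnson's rule:
  Group 1 (a <= b): [(1, 2, 3), (3, 7, 10), (6, 10, 10)]
  Group 2 (a > b): [(4, 12, 9), (2, 12, 6), (5, 8, 5)]
Optimal job order: [1, 3, 6, 4, 2, 5]
Schedule:
  Job 1: M1 done at 2, M2 done at 5
  Job 3: M1 done at 9, M2 done at 19
  Job 6: M1 done at 19, M2 done at 29
  Job 4: M1 done at 31, M2 done at 40
  Job 2: M1 done at 43, M2 done at 49
  Job 5: M1 done at 51, M2 done at 56
Makespan = 56

56


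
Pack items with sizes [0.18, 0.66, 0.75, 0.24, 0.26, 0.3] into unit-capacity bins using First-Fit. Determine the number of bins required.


Place items sequentially using First-Fit:
  Item 0.18 -> new Bin 1
  Item 0.66 -> Bin 1 (now 0.84)
  Item 0.75 -> new Bin 2
  Item 0.24 -> Bin 2 (now 0.99)
  Item 0.26 -> new Bin 3
  Item 0.3 -> Bin 3 (now 0.56)
Total bins used = 3

3


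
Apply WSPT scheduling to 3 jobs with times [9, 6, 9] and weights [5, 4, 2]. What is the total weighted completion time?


Compute p/w ratios and sort ascending (WSPT): [(6, 4), (9, 5), (9, 2)]
Compute weighted completion times:
  Job (p=6,w=4): C=6, w*C=4*6=24
  Job (p=9,w=5): C=15, w*C=5*15=75
  Job (p=9,w=2): C=24, w*C=2*24=48
Total weighted completion time = 147

147


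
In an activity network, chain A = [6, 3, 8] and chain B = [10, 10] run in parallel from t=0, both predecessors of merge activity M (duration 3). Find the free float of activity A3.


ES(A3) = sum of predecessors on chain A = 9
EF(A3) = ES + duration = 9 + 8 = 17
Successor of A3 is M. ES(M) = max(sum(A), sum(B)) = max(17, 20) = 20
Free float = ES(successor) - EF(current) = 20 - 17 = 3

3


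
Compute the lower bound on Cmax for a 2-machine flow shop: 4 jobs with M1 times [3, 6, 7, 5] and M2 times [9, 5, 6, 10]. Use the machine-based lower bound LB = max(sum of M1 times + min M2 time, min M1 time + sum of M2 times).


LB1 = sum(M1 times) + min(M2 times) = 21 + 5 = 26
LB2 = min(M1 times) + sum(M2 times) = 3 + 30 = 33
Lower bound = max(LB1, LB2) = max(26, 33) = 33

33


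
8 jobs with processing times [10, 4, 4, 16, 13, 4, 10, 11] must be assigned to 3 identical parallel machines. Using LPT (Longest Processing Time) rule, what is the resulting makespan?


Sort jobs in decreasing order (LPT): [16, 13, 11, 10, 10, 4, 4, 4]
Assign each job to the least loaded machine:
  Machine 1: jobs [16, 4, 4], load = 24
  Machine 2: jobs [13, 10], load = 23
  Machine 3: jobs [11, 10, 4], load = 25
Makespan = max load = 25

25


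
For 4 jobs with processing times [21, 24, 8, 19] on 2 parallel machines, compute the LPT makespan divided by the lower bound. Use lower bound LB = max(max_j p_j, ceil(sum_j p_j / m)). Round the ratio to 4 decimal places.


LPT order: [24, 21, 19, 8]
Machine loads after assignment: [32, 40]
LPT makespan = 40
Lower bound = max(max_job, ceil(total/2)) = max(24, 36) = 36
Ratio = 40 / 36 = 1.1111

1.1111


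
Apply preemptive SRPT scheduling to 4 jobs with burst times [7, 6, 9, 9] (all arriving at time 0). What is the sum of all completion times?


Since all jobs arrive at t=0, SRPT equals SPT ordering.
SPT order: [6, 7, 9, 9]
Completion times:
  Job 1: p=6, C=6
  Job 2: p=7, C=13
  Job 3: p=9, C=22
  Job 4: p=9, C=31
Total completion time = 6 + 13 + 22 + 31 = 72

72


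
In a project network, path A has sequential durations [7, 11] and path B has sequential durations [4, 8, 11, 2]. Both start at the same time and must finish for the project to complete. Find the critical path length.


Path A total = 7 + 11 = 18
Path B total = 4 + 8 + 11 + 2 = 25
Critical path = longest path = max(18, 25) = 25

25


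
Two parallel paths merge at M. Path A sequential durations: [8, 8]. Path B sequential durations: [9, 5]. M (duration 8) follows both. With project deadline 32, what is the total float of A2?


Forward pass: ES(A2) = sum of predecessors on chain A = 8
EF = ES + duration = 8 + 8 = 16
Backward pass: LF(M) = deadline = 32; LS(M) = 32 - 8 = 24
LF(A2) = LS(M) - sum(successors on chain A) = 24 - 0 = 24
LS = LF - duration = 24 - 8 = 16
Total float = LS - ES = 16 - 8 = 8

8


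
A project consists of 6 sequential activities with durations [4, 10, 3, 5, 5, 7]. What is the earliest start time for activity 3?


Activity 3 starts after activities 1 through 2 complete.
Predecessor durations: [4, 10]
ES = 4 + 10 = 14

14


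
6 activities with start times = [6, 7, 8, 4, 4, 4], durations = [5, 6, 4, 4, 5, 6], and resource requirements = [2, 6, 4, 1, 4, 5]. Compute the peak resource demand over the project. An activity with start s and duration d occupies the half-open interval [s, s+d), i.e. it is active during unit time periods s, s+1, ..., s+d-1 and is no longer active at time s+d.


Each activity i is active on [start_i, start_i + duration_i).
Compute total resource usage per time slot:
  t=0: active resources = [], total = 0
  t=1: active resources = [], total = 0
  t=2: active resources = [], total = 0
  t=3: active resources = [], total = 0
  t=4: active resources = [1, 4, 5], total = 10
  t=5: active resources = [1, 4, 5], total = 10
  t=6: active resources = [2, 1, 4, 5], total = 12
  t=7: active resources = [2, 6, 1, 4, 5], total = 18
  t=8: active resources = [2, 6, 4, 4, 5], total = 21
  t=9: active resources = [2, 6, 4, 5], total = 17
  t=10: active resources = [2, 6, 4], total = 12
  t=11: active resources = [6, 4], total = 10
  t=12: active resources = [6], total = 6
Peak resource demand = 21

21


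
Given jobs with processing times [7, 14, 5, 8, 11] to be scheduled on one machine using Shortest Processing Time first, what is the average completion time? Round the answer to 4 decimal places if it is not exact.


Sort jobs by processing time (SPT order): [5, 7, 8, 11, 14]
Compute completion times sequentially:
  Job 1: processing = 5, completes at 5
  Job 2: processing = 7, completes at 12
  Job 3: processing = 8, completes at 20
  Job 4: processing = 11, completes at 31
  Job 5: processing = 14, completes at 45
Sum of completion times = 113
Average completion time = 113/5 = 22.6

22.6


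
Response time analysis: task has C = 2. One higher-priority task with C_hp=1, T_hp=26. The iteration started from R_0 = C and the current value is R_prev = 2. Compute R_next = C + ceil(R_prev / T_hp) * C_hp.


R_next = C + ceil(R_prev / T_hp) * C_hp
ceil(2 / 26) = ceil(0.0769) = 1
Interference = 1 * 1 = 1
R_next = 2 + 1 = 3

3


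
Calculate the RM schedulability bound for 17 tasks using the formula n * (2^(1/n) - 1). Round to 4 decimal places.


Compute 2^(1/17) = 1.0416160107
Subtract 1: 1.0416160107 - 1 = 0.0416160107
Multiply by n: 17 * 0.0416160107 = 0.7074721819
Round to 4 dp: 0.7075

0.7075


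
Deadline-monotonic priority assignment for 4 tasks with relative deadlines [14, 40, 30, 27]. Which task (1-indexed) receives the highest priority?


Sort tasks by relative deadline (ascending):
  Task 1: deadline = 14
  Task 4: deadline = 27
  Task 3: deadline = 30
  Task 2: deadline = 40
Priority order (highest first): [1, 4, 3, 2]
Highest priority task = 1

1


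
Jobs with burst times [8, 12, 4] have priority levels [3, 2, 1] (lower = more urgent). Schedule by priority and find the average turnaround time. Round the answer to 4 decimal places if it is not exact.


Sort by priority (ascending = highest first):
Order: [(1, 4), (2, 12), (3, 8)]
Completion times:
  Priority 1, burst=4, C=4
  Priority 2, burst=12, C=16
  Priority 3, burst=8, C=24
Average turnaround = 44/3 = 14.6667

14.6667


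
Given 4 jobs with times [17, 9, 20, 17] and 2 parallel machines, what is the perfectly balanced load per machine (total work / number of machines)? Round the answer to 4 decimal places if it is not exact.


Total processing time = 17 + 9 + 20 + 17 = 63
Number of machines = 2
Ideal balanced load = 63 / 2 = 31.5

31.5


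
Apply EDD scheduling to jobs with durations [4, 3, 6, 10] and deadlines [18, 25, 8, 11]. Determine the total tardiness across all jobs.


Sort by due date (EDD order): [(6, 8), (10, 11), (4, 18), (3, 25)]
Compute completion times and tardiness:
  Job 1: p=6, d=8, C=6, tardiness=max(0,6-8)=0
  Job 2: p=10, d=11, C=16, tardiness=max(0,16-11)=5
  Job 3: p=4, d=18, C=20, tardiness=max(0,20-18)=2
  Job 4: p=3, d=25, C=23, tardiness=max(0,23-25)=0
Total tardiness = 7

7


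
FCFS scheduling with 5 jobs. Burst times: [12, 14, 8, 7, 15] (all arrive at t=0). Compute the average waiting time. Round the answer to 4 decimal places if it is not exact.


FCFS order (as given): [12, 14, 8, 7, 15]
Waiting times:
  Job 1: wait = 0
  Job 2: wait = 12
  Job 3: wait = 26
  Job 4: wait = 34
  Job 5: wait = 41
Sum of waiting times = 113
Average waiting time = 113/5 = 22.6

22.6


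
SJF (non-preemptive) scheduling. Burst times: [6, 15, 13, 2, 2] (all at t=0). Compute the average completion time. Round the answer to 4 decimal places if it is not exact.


SJF order (ascending): [2, 2, 6, 13, 15]
Completion times:
  Job 1: burst=2, C=2
  Job 2: burst=2, C=4
  Job 3: burst=6, C=10
  Job 4: burst=13, C=23
  Job 5: burst=15, C=38
Average completion = 77/5 = 15.4

15.4


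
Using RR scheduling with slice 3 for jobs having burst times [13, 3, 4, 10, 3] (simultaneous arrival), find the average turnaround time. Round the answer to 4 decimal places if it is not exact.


Time quantum = 3
Execution trace:
  J1 runs 3 units, time = 3
  J2 runs 3 units, time = 6
  J3 runs 3 units, time = 9
  J4 runs 3 units, time = 12
  J5 runs 3 units, time = 15
  J1 runs 3 units, time = 18
  J3 runs 1 units, time = 19
  J4 runs 3 units, time = 22
  J1 runs 3 units, time = 25
  J4 runs 3 units, time = 28
  J1 runs 3 units, time = 31
  J4 runs 1 units, time = 32
  J1 runs 1 units, time = 33
Finish times: [33, 6, 19, 32, 15]
Average turnaround = 105/5 = 21.0

21.0


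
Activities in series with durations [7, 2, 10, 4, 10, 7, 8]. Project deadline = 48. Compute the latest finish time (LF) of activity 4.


LF(activity 4) = deadline - sum of successor durations
Successors: activities 5 through 7 with durations [10, 7, 8]
Sum of successor durations = 25
LF = 48 - 25 = 23

23


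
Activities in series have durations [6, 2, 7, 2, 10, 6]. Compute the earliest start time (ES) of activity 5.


Activity 5 starts after activities 1 through 4 complete.
Predecessor durations: [6, 2, 7, 2]
ES = 6 + 2 + 7 + 2 = 17

17


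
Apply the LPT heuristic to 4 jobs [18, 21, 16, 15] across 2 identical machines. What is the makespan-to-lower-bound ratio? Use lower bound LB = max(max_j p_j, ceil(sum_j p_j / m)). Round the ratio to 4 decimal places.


LPT order: [21, 18, 16, 15]
Machine loads after assignment: [36, 34]
LPT makespan = 36
Lower bound = max(max_job, ceil(total/2)) = max(21, 35) = 35
Ratio = 36 / 35 = 1.0286

1.0286


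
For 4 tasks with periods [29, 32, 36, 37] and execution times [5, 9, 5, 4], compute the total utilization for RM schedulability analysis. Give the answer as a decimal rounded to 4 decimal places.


Compute individual utilizations (exact fractions):
  Task 1: C/T = 5/29 (approx. 0.1724)
  Task 2: C/T = 9/32 (approx. 0.2813)
  Task 3: C/T = 5/36 (approx. 0.1389)
  Task 4: C/T = 4/37 (approx. 0.1081)
Total utilization U = 5/29 + 9/32 + 5/36 + 4/37 = 216521/309024
Rounded to 4 decimal places: U = 0.7007
RM (Liu & Layland) bound for 4 tasks = 0.756828; compare with U = 216521/309024 (approx. 0.700661)
U <= bound, so schedulable by RM sufficient condition.

0.7007


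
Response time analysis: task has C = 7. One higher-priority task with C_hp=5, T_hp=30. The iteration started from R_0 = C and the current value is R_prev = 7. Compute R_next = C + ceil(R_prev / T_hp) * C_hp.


R_next = C + ceil(R_prev / T_hp) * C_hp
ceil(7 / 30) = ceil(0.2333) = 1
Interference = 1 * 5 = 5
R_next = 7 + 5 = 12

12


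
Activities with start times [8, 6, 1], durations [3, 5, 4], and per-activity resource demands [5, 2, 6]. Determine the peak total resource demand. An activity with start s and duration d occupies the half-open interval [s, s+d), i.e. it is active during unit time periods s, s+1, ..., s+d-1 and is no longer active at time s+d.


Each activity i is active on [start_i, start_i + duration_i).
Compute total resource usage per time slot:
  t=0: active resources = [], total = 0
  t=1: active resources = [6], total = 6
  t=2: active resources = [6], total = 6
  t=3: active resources = [6], total = 6
  t=4: active resources = [6], total = 6
  t=5: active resources = [], total = 0
  t=6: active resources = [2], total = 2
  t=7: active resources = [2], total = 2
  t=8: active resources = [5, 2], total = 7
  t=9: active resources = [5, 2], total = 7
  t=10: active resources = [5, 2], total = 7
Peak resource demand = 7

7


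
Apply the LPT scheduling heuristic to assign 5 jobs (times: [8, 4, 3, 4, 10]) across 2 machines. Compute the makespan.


Sort jobs in decreasing order (LPT): [10, 8, 4, 4, 3]
Assign each job to the least loaded machine:
  Machine 1: jobs [10, 4], load = 14
  Machine 2: jobs [8, 4, 3], load = 15
Makespan = max load = 15

15


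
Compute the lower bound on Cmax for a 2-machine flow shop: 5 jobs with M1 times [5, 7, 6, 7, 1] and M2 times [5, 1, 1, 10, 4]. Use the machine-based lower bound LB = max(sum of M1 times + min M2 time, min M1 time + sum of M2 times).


LB1 = sum(M1 times) + min(M2 times) = 26 + 1 = 27
LB2 = min(M1 times) + sum(M2 times) = 1 + 21 = 22
Lower bound = max(LB1, LB2) = max(27, 22) = 27

27


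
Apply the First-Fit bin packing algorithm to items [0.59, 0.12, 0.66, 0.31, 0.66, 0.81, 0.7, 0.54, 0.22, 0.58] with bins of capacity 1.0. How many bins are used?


Place items sequentially using First-Fit:
  Item 0.59 -> new Bin 1
  Item 0.12 -> Bin 1 (now 0.71)
  Item 0.66 -> new Bin 2
  Item 0.31 -> Bin 2 (now 0.97)
  Item 0.66 -> new Bin 3
  Item 0.81 -> new Bin 4
  Item 0.7 -> new Bin 5
  Item 0.54 -> new Bin 6
  Item 0.22 -> Bin 1 (now 0.93)
  Item 0.58 -> new Bin 7
Total bins used = 7

7


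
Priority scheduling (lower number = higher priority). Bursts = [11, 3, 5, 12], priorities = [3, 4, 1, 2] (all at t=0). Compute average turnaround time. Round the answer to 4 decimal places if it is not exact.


Sort by priority (ascending = highest first):
Order: [(1, 5), (2, 12), (3, 11), (4, 3)]
Completion times:
  Priority 1, burst=5, C=5
  Priority 2, burst=12, C=17
  Priority 3, burst=11, C=28
  Priority 4, burst=3, C=31
Average turnaround = 81/4 = 20.25

20.25


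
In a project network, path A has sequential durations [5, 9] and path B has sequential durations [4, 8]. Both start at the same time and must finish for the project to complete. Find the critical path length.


Path A total = 5 + 9 = 14
Path B total = 4 + 8 = 12
Critical path = longest path = max(14, 12) = 14

14


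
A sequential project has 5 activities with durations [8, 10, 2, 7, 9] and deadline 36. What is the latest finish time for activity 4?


LF(activity 4) = deadline - sum of successor durations
Successors: activities 5 through 5 with durations [9]
Sum of successor durations = 9
LF = 36 - 9 = 27

27


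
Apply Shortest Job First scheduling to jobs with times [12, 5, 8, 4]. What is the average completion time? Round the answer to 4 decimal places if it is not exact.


SJF order (ascending): [4, 5, 8, 12]
Completion times:
  Job 1: burst=4, C=4
  Job 2: burst=5, C=9
  Job 3: burst=8, C=17
  Job 4: burst=12, C=29
Average completion = 59/4 = 14.75

14.75


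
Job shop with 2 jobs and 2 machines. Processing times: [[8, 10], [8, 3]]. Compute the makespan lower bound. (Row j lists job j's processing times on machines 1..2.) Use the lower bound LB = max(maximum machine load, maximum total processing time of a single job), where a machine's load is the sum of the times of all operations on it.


Machine loads:
  Machine 1: 8 + 8 = 16
  Machine 2: 10 + 3 = 13
Max machine load = 16
Job totals:
  Job 1: 18
  Job 2: 11
Max job total = 18
Lower bound = max(16, 18) = 18

18


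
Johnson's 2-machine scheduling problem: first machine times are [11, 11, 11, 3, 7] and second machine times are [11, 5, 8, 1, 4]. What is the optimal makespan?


Apply Johnson's rule:
  Group 1 (a <= b): [(1, 11, 11)]
  Group 2 (a > b): [(3, 11, 8), (2, 11, 5), (5, 7, 4), (4, 3, 1)]
Optimal job order: [1, 3, 2, 5, 4]
Schedule:
  Job 1: M1 done at 11, M2 done at 22
  Job 3: M1 done at 22, M2 done at 30
  Job 2: M1 done at 33, M2 done at 38
  Job 5: M1 done at 40, M2 done at 44
  Job 4: M1 done at 43, M2 done at 45
Makespan = 45

45


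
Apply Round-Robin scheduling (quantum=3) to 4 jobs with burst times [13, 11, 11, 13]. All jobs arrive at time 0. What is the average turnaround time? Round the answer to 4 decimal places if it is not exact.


Time quantum = 3
Execution trace:
  J1 runs 3 units, time = 3
  J2 runs 3 units, time = 6
  J3 runs 3 units, time = 9
  J4 runs 3 units, time = 12
  J1 runs 3 units, time = 15
  J2 runs 3 units, time = 18
  J3 runs 3 units, time = 21
  J4 runs 3 units, time = 24
  J1 runs 3 units, time = 27
  J2 runs 3 units, time = 30
  J3 runs 3 units, time = 33
  J4 runs 3 units, time = 36
  J1 runs 3 units, time = 39
  J2 runs 2 units, time = 41
  J3 runs 2 units, time = 43
  J4 runs 3 units, time = 46
  J1 runs 1 units, time = 47
  J4 runs 1 units, time = 48
Finish times: [47, 41, 43, 48]
Average turnaround = 179/4 = 44.75

44.75


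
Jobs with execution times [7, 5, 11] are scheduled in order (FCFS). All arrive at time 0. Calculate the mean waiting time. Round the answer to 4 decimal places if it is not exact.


FCFS order (as given): [7, 5, 11]
Waiting times:
  Job 1: wait = 0
  Job 2: wait = 7
  Job 3: wait = 12
Sum of waiting times = 19
Average waiting time = 19/3 = 6.3333

6.3333


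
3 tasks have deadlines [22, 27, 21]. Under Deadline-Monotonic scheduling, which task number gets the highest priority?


Sort tasks by relative deadline (ascending):
  Task 3: deadline = 21
  Task 1: deadline = 22
  Task 2: deadline = 27
Priority order (highest first): [3, 1, 2]
Highest priority task = 3

3


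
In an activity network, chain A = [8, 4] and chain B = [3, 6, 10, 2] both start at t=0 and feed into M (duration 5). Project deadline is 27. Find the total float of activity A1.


Forward pass: ES(A1) = sum of predecessors on chain A = 0
EF = ES + duration = 0 + 8 = 8
Backward pass: LF(M) = deadline = 27; LS(M) = 27 - 5 = 22
LF(A1) = LS(M) - sum(successors on chain A) = 22 - 4 = 18
LS = LF - duration = 18 - 8 = 10
Total float = LS - ES = 10 - 0 = 10

10


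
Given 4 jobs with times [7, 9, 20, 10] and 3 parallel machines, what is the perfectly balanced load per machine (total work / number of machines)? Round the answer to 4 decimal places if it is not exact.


Total processing time = 7 + 9 + 20 + 10 = 46
Number of machines = 3
Ideal balanced load = 46 / 3 = 15.3333

15.3333


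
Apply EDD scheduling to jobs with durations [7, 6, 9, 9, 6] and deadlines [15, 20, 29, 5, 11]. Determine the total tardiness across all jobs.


Sort by due date (EDD order): [(9, 5), (6, 11), (7, 15), (6, 20), (9, 29)]
Compute completion times and tardiness:
  Job 1: p=9, d=5, C=9, tardiness=max(0,9-5)=4
  Job 2: p=6, d=11, C=15, tardiness=max(0,15-11)=4
  Job 3: p=7, d=15, C=22, tardiness=max(0,22-15)=7
  Job 4: p=6, d=20, C=28, tardiness=max(0,28-20)=8
  Job 5: p=9, d=29, C=37, tardiness=max(0,37-29)=8
Total tardiness = 31

31


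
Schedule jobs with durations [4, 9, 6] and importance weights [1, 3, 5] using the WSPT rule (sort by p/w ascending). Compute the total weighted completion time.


Compute p/w ratios and sort ascending (WSPT): [(6, 5), (9, 3), (4, 1)]
Compute weighted completion times:
  Job (p=6,w=5): C=6, w*C=5*6=30
  Job (p=9,w=3): C=15, w*C=3*15=45
  Job (p=4,w=1): C=19, w*C=1*19=19
Total weighted completion time = 94

94


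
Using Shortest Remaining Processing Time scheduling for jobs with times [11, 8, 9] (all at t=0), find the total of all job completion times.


Since all jobs arrive at t=0, SRPT equals SPT ordering.
SPT order: [8, 9, 11]
Completion times:
  Job 1: p=8, C=8
  Job 2: p=9, C=17
  Job 3: p=11, C=28
Total completion time = 8 + 17 + 28 = 53

53


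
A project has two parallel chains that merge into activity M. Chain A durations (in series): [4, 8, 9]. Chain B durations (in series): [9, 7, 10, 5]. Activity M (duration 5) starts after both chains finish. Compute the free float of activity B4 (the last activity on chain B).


ES(B4) = sum of predecessors on chain B = 26
EF(B4) = ES + duration = 26 + 5 = 31
Successor of B4 is M. ES(M) = max(sum(A), sum(B)) = max(21, 31) = 31
Free float = ES(successor) - EF(current) = 31 - 31 = 0

0


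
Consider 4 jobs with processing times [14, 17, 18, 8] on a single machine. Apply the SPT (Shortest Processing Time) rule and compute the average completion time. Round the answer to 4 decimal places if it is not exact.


Sort jobs by processing time (SPT order): [8, 14, 17, 18]
Compute completion times sequentially:
  Job 1: processing = 8, completes at 8
  Job 2: processing = 14, completes at 22
  Job 3: processing = 17, completes at 39
  Job 4: processing = 18, completes at 57
Sum of completion times = 126
Average completion time = 126/4 = 31.5

31.5


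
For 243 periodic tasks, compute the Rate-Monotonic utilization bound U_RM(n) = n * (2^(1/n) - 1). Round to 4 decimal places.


Compute 2^(1/243) = 1.0028565297
Subtract 1: 1.0028565297 - 1 = 0.0028565297
Multiply by n: 243 * 0.0028565297 = 0.6941367171
Round to 4 dp: 0.6941

0.6941


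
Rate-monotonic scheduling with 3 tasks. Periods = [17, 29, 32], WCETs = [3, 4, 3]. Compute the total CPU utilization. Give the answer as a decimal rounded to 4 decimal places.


Compute individual utilizations (exact fractions):
  Task 1: C/T = 3/17 (approx. 0.1765)
  Task 2: C/T = 4/29 (approx. 0.1379)
  Task 3: C/T = 3/32 (approx. 0.0938)
Total utilization U = 3/17 + 4/29 + 3/32 = 6439/15776
Rounded to 4 decimal places: U = 0.4082
RM (Liu & Layland) bound for 3 tasks = 0.779763; compare with U = 6439/15776 (approx. 0.408152)
U <= bound, so schedulable by RM sufficient condition.

0.4082
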